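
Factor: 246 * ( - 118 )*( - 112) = 3251136 = 2^6*3^1*7^1 *41^1*59^1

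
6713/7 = 959 =959.00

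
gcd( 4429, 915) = 1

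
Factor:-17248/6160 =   -  14/5 = -2^1*5^( - 1) * 7^1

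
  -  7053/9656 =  - 1+2603/9656 = - 0.73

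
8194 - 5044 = 3150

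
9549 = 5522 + 4027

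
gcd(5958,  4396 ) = 2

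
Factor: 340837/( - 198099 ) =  - 511/297=-  3^( -3) * 7^1*11^(- 1 )*73^1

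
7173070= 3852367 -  - 3320703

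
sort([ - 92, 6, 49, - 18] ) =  [ - 92, - 18,  6, 49 ]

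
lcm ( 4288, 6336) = 424512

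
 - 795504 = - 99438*8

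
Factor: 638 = 2^1*11^1*29^1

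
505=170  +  335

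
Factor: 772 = 2^2*193^1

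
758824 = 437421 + 321403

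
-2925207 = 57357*( - 51)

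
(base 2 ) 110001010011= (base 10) 3155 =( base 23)5m4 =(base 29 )3LN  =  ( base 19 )8e1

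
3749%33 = 20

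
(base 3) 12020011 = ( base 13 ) 1972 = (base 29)4fc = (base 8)7343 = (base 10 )3811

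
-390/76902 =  - 65/12817 = - 0.01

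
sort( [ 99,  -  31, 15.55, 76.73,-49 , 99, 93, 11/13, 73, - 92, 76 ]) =[ - 92, - 49, - 31, 11/13,15.55, 73, 76, 76.73 , 93,99,99]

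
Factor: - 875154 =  - 2^1*3^1*7^1* 67^1*311^1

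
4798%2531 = 2267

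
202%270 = 202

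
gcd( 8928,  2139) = 93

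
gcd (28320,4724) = 4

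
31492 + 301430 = 332922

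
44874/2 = 22437 = 22437.00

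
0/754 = 0=0.00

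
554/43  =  12  +  38/43 = 12.88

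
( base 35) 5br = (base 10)6537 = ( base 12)3949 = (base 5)202122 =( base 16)1989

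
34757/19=1829 + 6/19  =  1829.32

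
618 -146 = 472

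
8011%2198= 1417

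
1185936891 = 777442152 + 408494739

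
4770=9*530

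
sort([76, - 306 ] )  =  [ - 306,76 ] 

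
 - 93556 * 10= - 935560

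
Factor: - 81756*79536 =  - 2^6*3^4*757^1* 1657^1 = - 6502545216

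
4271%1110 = 941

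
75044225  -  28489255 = 46554970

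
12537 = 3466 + 9071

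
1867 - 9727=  - 7860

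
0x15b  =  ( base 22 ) FH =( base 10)347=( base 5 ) 2342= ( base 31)B6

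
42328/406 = 104 + 52/203= 104.26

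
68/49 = 68/49 = 1.39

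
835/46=18 + 7/46 = 18.15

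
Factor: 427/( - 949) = - 7^1*13^(- 1)*61^1*73^( - 1) 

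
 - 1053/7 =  - 151+4/7=-150.43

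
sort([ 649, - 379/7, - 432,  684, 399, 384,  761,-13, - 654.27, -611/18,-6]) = [ - 654.27,-432, - 379/7,-611/18,-13,-6,384,399, 649, 684, 761 ] 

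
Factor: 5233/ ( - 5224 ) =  - 2^(-3 )*653^( - 1 )*5233^1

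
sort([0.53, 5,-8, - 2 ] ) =[  -  8, - 2,0.53,5]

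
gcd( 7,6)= 1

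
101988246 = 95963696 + 6024550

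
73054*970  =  70862380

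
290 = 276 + 14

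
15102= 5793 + 9309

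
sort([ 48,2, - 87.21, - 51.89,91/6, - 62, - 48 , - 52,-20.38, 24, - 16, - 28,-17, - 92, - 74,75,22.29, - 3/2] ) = [ - 92, - 87.21, - 74, - 62 ,- 52 , - 51.89, - 48, -28, - 20.38, - 17, - 16, - 3/2,2,91/6,22.29,24, 48, 75]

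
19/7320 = 19/7320 = 0.00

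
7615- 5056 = 2559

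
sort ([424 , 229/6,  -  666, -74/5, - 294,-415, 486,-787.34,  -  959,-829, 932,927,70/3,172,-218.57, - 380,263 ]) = [-959, - 829,-787.34,-666,  -  415,- 380, -294,-218.57, - 74/5,70/3,229/6,172,263, 424 , 486,927,  932 ]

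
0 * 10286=0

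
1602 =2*801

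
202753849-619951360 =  - 417197511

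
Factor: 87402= 2^1 * 3^1 * 7^1*2081^1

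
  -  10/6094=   -  1+ 3042/3047=- 0.00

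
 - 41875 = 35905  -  77780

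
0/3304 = 0 = 0.00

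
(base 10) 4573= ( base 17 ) FE0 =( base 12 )2791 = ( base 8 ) 10735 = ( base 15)154d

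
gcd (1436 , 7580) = 4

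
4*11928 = 47712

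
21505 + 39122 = 60627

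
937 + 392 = 1329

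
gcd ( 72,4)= 4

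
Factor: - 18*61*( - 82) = 90036 = 2^2*3^2*41^1*61^1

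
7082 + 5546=12628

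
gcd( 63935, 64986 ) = 1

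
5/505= 1/101 =0.01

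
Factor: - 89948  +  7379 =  - 3^1* 17^1*1619^1 = -82569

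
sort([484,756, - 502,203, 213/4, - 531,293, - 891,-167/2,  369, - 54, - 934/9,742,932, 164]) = [ - 891, - 531, - 502, - 934/9, - 167/2,-54,213/4,  164,203,293, 369,484,742,756,932 ] 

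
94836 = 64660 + 30176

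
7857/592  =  7857/592 = 13.27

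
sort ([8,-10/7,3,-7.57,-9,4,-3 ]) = [ - 9,  -  7.57 , - 3,-10/7,3,4, 8 ] 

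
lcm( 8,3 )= 24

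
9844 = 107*92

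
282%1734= 282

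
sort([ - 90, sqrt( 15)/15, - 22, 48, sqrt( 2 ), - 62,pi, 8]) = [ - 90, - 62, - 22,sqrt( 15 ) /15,sqrt( 2),pi,  8,48 ]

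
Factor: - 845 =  - 5^1 * 13^2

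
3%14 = 3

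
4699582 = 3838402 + 861180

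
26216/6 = 4369  +  1/3 = 4369.33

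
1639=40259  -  38620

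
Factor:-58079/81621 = -3^( -3)*7^1*3023^( - 1)*8297^1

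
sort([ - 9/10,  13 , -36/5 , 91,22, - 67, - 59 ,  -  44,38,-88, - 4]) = [ - 88,  -  67,  -  59, - 44, - 36/5, - 4,-9/10,13 , 22, 38, 91 ] 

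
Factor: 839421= 3^2*11^1*61^1*139^1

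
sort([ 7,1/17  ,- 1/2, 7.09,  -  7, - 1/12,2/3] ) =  [ -7,- 1/2, - 1/12, 1/17,2/3,7, 7.09 ] 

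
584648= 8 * 73081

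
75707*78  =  5905146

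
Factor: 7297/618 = 2^(-1)*3^( - 1 )*103^(-1)*7297^1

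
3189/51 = 62 + 9/17=62.53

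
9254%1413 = 776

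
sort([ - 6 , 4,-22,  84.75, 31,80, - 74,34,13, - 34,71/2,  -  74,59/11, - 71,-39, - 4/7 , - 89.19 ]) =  [- 89.19, - 74,- 74, - 71 , - 39, - 34, - 22, -6, - 4/7 , 4 , 59/11,13,31 , 34, 71/2 , 80, 84.75 ] 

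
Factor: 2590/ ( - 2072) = -2^( - 2)*5^1=-  5/4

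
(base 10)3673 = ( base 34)361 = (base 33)3ca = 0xe59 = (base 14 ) 14A5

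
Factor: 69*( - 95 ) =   -  3^1*  5^1 * 19^1*23^1 = - 6555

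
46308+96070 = 142378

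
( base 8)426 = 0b100010110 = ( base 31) 8u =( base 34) 86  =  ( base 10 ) 278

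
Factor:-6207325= - 5^2*248293^1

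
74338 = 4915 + 69423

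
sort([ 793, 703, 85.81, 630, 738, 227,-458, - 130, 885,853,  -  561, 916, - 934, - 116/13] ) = [ - 934, - 561  , - 458 ,- 130 , -116/13, 85.81,227, 630 , 703,738, 793,  853,885, 916] 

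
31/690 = 31/690 = 0.04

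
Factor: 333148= 2^2*37^1*2251^1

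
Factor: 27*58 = 1566 = 2^1 * 3^3*29^1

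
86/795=86/795 = 0.11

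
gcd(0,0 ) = 0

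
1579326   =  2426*651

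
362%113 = 23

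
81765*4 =327060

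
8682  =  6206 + 2476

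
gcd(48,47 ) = 1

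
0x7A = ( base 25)4M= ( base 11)101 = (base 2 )1111010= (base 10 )122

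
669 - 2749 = -2080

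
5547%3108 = 2439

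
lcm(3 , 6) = 6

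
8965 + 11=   8976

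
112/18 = 56/9 = 6.22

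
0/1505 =0  =  0.00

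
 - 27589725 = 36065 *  (-765)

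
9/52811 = 9/52811 = 0.00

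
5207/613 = 5207/613 = 8.49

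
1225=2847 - 1622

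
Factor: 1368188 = 2^2*342047^1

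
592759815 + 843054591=1435814406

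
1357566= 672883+684683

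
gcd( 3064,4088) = 8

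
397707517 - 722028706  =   - 324321189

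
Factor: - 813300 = -2^2*3^1*5^2 * 2711^1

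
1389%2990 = 1389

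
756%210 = 126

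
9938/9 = 1104 + 2/9  =  1104.22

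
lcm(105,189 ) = 945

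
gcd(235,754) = 1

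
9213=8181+1032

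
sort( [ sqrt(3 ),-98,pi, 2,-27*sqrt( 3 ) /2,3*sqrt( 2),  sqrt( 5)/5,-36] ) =[- 98  ,-36, - 27 *sqrt (3) /2,sqrt( 5 )/5,sqrt( 3 ), 2,pi, 3*sqrt( 2)]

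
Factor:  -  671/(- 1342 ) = 1/2 = 2^(  -  1 ) 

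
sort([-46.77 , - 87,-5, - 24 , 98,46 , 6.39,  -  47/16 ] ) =[-87, - 46.77, - 24, - 5,-47/16, 6.39 , 46, 98 ] 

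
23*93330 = 2146590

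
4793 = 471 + 4322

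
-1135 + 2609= 1474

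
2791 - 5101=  - 2310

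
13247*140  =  1854580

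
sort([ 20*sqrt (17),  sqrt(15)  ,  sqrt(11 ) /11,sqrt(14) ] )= [ sqrt(11 )/11, sqrt( 14 ), sqrt(15 ), 20*sqrt(17 ) ]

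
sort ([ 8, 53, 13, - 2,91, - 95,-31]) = [  -  95, - 31, - 2,8, 13, 53,91 ]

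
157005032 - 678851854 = -521846822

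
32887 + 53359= 86246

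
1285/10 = 128+ 1/2 = 128.50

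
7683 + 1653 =9336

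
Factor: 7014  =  2^1*3^1*7^1*167^1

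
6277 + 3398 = 9675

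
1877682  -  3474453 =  - 1596771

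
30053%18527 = 11526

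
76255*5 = 381275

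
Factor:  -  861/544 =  - 2^(-5 )*3^1 *7^1*17^( - 1 )*41^1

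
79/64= 79/64 =1.23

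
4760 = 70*68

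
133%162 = 133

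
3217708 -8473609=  - 5255901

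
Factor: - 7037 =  - 31^1*227^1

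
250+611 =861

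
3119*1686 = 5258634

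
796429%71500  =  9929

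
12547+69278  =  81825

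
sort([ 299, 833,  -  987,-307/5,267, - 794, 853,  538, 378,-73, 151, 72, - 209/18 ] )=[-987, - 794, - 73,-307/5, - 209/18 , 72, 151, 267, 299, 378, 538,833,  853] 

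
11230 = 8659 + 2571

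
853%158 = 63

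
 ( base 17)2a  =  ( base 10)44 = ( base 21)22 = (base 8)54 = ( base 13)35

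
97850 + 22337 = 120187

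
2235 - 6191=-3956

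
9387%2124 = 891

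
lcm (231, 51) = 3927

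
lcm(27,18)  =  54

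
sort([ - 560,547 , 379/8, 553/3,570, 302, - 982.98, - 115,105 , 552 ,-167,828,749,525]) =[ - 982.98, - 560, - 167, - 115, 379/8,105,  553/3,302, 525, 547, 552 , 570,  749, 828]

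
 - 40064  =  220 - 40284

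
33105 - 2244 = 30861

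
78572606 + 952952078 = 1031524684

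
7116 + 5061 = 12177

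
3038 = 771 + 2267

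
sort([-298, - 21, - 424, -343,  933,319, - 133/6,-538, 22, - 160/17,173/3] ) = [ - 538, - 424, - 343,- 298, - 133/6, - 21 ,  -  160/17,  22, 173/3 , 319,933] 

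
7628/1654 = 4 + 506/827 = 4.61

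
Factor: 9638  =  2^1*61^1*79^1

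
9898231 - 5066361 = 4831870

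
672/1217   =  672/1217 = 0.55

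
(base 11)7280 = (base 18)1bdh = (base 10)9647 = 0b10010110101111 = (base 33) 8sb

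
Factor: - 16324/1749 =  - 28/3 = - 2^2*3^( - 1)  *7^1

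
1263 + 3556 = 4819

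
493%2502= 493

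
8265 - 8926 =-661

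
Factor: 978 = 2^1*3^1*163^1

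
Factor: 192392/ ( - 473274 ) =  - 2^2* 3^( - 2)*24049^1 * 26293^( - 1 ) = -96196/236637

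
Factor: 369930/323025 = 418/365 = 2^1 * 5^(-1)*11^1*19^1*73^( - 1)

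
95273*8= 762184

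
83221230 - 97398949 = - 14177719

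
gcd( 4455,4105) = 5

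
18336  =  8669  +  9667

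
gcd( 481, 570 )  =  1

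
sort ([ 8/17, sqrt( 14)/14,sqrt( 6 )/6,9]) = [ sqrt( 14 ) /14, sqrt( 6) /6 , 8/17,9 ] 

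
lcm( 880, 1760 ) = 1760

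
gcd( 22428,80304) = 84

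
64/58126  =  32/29063 =0.00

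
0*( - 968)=0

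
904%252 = 148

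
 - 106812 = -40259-66553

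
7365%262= 29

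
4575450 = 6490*705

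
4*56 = 224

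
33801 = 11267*3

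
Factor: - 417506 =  - 2^1*19^1 * 10987^1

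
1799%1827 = 1799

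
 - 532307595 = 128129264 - 660436859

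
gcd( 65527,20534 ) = 1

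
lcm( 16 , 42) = 336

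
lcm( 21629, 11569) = 497467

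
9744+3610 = 13354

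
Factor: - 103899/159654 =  - 587/902 = - 2^(-1) * 11^(-1) *41^( - 1)*587^1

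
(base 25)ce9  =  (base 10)7859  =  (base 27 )al2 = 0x1EB3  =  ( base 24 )dfb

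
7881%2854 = 2173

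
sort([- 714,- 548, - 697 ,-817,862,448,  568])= [ - 817,- 714, - 697, - 548,448,568,862]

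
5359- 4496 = 863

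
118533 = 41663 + 76870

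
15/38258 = 15/38258 = 0.00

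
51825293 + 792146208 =843971501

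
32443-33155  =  -712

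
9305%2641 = 1382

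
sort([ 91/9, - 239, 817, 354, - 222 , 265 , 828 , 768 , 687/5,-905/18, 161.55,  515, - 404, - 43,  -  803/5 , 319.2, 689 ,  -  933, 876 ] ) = [ - 933, -404,-239, - 222, - 803/5,-905/18 , - 43,  91/9,687/5, 161.55 , 265,319.2, 354, 515, 689 , 768,817,828,  876]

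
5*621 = 3105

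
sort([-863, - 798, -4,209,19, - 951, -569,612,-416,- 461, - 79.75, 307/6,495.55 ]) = [ - 951, - 863, - 798 , - 569,-461,-416, - 79.75, - 4,19,  307/6,209,495.55,612]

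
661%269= 123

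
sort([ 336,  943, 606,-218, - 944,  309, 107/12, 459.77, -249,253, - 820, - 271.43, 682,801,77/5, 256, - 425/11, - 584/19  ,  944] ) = [ - 944, - 820, - 271.43, - 249, - 218, - 425/11, - 584/19, 107/12, 77/5, 253, 256, 309,336, 459.77,606, 682, 801,  943, 944]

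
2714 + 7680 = 10394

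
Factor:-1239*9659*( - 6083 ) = 72798308583= 3^1*7^2*11^1*13^1* 59^1*79^1*743^1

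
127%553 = 127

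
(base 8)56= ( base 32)1E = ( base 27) 1J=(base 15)31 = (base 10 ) 46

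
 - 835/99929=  - 1+99094/99929= - 0.01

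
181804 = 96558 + 85246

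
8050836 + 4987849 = 13038685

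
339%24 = 3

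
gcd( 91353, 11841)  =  3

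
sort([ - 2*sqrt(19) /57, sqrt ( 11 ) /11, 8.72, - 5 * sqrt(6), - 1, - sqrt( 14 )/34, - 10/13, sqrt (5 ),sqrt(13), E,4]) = [-5*sqrt(6)  ,-1, - 10/13, - 2 * sqrt(19)/57 , - sqrt(14)/34, sqrt( 11)/11,sqrt(5), E, sqrt(13), 4, 8.72]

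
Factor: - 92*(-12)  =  1104 = 2^4*3^1*23^1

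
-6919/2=-6919/2 = - 3459.50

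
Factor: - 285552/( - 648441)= 48/109 = 2^4 * 3^1*109^( - 1)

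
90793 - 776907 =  -686114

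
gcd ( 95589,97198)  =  1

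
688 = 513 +175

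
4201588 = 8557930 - 4356342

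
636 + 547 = 1183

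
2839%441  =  193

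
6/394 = 3/197  =  0.02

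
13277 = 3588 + 9689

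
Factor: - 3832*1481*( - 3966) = 22507811472 = 2^4*3^1*479^1*661^1 * 1481^1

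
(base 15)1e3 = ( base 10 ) 438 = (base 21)KI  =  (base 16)1b6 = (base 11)369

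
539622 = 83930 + 455692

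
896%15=11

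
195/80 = 2 +7/16 = 2.44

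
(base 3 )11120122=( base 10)3338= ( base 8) 6412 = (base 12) 1b22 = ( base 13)169a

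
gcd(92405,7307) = 1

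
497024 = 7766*64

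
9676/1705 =9676/1705 = 5.68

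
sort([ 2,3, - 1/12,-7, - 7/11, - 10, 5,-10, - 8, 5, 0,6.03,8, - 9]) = [ - 10, - 10, - 9,-8, - 7 , - 7/11, - 1/12,  0, 2, 3, 5, 5, 6.03, 8 ] 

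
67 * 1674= 112158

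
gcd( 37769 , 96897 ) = 1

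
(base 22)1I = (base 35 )15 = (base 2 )101000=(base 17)26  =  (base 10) 40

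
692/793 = 692/793  =  0.87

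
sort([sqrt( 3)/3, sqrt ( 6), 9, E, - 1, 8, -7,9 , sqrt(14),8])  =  [  -  7,-1, sqrt(3)/3, sqrt(6), E, sqrt(14),8,8, 9,  9]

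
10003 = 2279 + 7724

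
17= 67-50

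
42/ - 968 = -1 + 463/484 = - 0.04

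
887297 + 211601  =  1098898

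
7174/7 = 1024 + 6/7 = 1024.86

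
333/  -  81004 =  - 333/81004  =  - 0.00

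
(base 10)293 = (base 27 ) AN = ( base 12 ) 205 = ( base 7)566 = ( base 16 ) 125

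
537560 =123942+413618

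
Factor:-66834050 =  - 2^1*5^2*463^1*2887^1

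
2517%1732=785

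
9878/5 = 1975+3/5 =1975.60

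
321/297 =107/99 =1.08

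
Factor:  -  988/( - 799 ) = 2^2 * 13^1*17^( - 1 )*19^1*47^(  -  1 )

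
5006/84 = 59 + 25/42 = 59.60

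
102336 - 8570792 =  - 8468456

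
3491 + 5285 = 8776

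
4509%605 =274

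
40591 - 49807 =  - 9216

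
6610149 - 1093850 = 5516299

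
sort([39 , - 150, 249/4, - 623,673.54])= [ - 623, - 150,39,249/4,673.54 ]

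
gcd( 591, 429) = 3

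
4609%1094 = 233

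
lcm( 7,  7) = 7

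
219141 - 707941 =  - 488800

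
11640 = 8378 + 3262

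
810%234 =108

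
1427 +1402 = 2829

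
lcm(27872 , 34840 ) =139360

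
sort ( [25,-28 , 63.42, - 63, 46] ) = [-63,-28,  25,46,63.42 ]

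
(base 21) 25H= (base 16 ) 3ec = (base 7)2633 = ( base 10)1004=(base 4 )33230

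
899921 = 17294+882627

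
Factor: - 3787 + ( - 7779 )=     -  2^1*5783^1 = - 11566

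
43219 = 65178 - 21959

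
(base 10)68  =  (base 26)2g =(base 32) 24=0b1000100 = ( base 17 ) 40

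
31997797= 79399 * 403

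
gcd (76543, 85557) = 1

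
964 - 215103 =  - 214139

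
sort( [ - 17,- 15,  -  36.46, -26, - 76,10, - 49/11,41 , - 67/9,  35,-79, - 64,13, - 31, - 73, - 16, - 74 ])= [ - 79, -76  , - 74, - 73, - 64, - 36.46,-31 , - 26,-17 ,  -  16, - 15, - 67/9,- 49/11,  10, 13,35,  41]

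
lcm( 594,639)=42174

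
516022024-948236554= -432214530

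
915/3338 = 915/3338 = 0.27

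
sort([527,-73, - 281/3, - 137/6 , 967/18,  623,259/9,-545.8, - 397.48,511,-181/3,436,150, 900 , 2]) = [-545.8, - 397.48, - 281/3, - 73, - 181/3,-137/6,2, 259/9, 967/18,150 , 436, 511,527,623, 900 ]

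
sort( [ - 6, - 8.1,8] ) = [ - 8.1, - 6, 8 ]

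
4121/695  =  4121/695=5.93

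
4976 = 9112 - 4136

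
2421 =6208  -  3787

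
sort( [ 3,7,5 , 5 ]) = [ 3,5,5, 7]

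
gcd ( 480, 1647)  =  3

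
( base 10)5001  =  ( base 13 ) 2379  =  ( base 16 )1389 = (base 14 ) 1b73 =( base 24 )8G9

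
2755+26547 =29302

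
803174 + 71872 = 875046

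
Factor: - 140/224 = - 2^(-3) *5^1 = - 5/8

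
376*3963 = 1490088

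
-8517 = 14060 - 22577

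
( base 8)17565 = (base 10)8053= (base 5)224203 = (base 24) dnd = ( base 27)B17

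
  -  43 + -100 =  - 143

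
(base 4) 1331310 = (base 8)17564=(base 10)8052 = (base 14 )2d12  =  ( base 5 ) 224202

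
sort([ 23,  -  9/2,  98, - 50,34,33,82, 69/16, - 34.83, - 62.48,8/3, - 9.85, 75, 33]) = [ - 62.48, - 50, - 34.83, - 9.85, - 9/2,8/3,69/16,23, 33  ,  33, 34, 75,82,98 ] 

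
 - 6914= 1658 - 8572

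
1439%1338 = 101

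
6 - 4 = 2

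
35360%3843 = 773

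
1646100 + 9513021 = 11159121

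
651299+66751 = 718050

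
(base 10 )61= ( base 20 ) 31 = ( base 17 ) 3A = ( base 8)75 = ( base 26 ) 29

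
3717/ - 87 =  - 43 + 8/29 = - 42.72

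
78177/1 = 78177 = 78177.00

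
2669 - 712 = 1957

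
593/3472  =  593/3472 = 0.17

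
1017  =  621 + 396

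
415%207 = 1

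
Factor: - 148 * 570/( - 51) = 28120/17 = 2^3*5^1*17^(- 1 )  *19^1*37^1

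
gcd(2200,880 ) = 440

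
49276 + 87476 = 136752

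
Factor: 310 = 2^1 * 5^1 * 31^1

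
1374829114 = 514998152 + 859830962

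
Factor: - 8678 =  - 2^1*4339^1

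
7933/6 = 7933/6 = 1322.17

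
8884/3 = 2961 + 1/3 =2961.33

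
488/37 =13+7/37  =  13.19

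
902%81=11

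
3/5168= 3/5168= 0.00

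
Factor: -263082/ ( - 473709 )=2^1*163^1*587^(-1 )=326/587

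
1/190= 1/190 = 0.01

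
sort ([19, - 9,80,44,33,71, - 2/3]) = [ - 9, -2/3, 19,33,44,71,80 ] 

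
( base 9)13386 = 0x236D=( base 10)9069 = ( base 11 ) 68a5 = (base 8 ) 21555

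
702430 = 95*7394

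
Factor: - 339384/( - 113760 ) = 2^(-2 )*3^( - 1 )*5^( - 1 ) *179^1 = 179/60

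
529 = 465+64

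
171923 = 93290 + 78633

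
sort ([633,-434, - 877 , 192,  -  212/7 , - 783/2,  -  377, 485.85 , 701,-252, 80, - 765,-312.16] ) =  [ - 877,-765, - 434,-783/2, - 377, - 312.16, - 252,-212/7, 80,192, 485.85, 633,701]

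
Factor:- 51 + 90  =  3^1*13^1 =39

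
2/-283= - 1  +  281/283=- 0.01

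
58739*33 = 1938387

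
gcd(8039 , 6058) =1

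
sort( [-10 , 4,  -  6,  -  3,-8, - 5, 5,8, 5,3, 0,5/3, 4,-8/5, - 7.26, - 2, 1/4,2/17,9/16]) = [ - 10,-8, - 7.26, - 6, - 5, - 3, -2,-8/5,0,  2/17,1/4,9/16,5/3,3,4,4,5,5 , 8 ]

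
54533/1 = 54533=54533.00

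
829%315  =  199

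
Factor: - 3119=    -3119^1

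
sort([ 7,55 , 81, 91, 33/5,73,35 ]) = [ 33/5,7,  35, 55,73, 81, 91] 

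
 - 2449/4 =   -  2449/4 = - 612.25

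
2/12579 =2/12579 = 0.00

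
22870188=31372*729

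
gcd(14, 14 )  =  14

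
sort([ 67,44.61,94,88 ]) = [ 44.61,67, 88,94] 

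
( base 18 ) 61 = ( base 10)109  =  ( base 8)155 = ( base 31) 3g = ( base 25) 49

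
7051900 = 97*72700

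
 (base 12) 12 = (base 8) 16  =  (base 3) 112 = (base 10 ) 14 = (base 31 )E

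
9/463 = 9/463 = 0.02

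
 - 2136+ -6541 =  -8677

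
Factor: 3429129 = 3^1*11^1*103913^1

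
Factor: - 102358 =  - 2^1*61^1 * 839^1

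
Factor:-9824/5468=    - 2^3*307^1*1367^( - 1) =- 2456/1367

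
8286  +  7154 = 15440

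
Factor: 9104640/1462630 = 910464/146263 = 2^7*3^1*13^( - 1)*2371^1 * 11251^( - 1 )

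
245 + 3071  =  3316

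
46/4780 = 23/2390 = 0.01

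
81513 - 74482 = 7031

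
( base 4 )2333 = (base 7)362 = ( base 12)13B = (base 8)277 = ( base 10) 191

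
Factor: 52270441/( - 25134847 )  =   - 29^1 * 131^1*13759^1*25134847^( - 1 )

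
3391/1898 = 3391/1898 = 1.79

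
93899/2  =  93899/2 = 46949.50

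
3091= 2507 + 584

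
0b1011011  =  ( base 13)70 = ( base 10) 91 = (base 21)47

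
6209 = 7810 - 1601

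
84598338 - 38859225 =45739113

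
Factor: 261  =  3^2 * 29^1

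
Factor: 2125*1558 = 2^1*5^3*17^1*19^1 * 41^1 = 3310750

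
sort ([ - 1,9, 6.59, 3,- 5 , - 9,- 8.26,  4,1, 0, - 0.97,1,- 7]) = [ - 9, - 8.26, - 7, - 5,-1, - 0.97, 0,1,  1 , 3,4, 6.59, 9]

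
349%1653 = 349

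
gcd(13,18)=1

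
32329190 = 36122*895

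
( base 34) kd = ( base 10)693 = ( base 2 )1010110101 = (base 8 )1265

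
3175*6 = 19050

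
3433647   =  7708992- 4275345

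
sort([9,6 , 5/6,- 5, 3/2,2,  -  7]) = [ - 7, - 5, 5/6,3/2,2, 6,9 ]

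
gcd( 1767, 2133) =3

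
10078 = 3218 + 6860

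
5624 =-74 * (  -  76)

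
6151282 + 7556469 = 13707751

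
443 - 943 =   -  500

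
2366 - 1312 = 1054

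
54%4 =2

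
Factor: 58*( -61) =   -  2^1* 29^1*61^1 = -3538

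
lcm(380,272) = 25840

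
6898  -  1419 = 5479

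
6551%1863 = 962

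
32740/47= 32740/47 = 696.60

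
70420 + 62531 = 132951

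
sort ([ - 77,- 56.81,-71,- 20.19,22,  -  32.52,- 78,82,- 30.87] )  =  [ - 78,  -  77, -71, - 56.81, - 32.52,  -  30.87 ,  -  20.19,22, 82]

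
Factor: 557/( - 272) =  - 2^( - 4)*17^(  -  1)* 557^1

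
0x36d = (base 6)4021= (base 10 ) 877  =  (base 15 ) 3d7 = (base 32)rd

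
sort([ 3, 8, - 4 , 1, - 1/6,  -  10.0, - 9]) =[ - 10.0, - 9, - 4, - 1/6,1,3, 8]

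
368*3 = 1104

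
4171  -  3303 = 868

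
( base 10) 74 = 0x4a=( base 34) 26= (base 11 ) 68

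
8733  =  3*2911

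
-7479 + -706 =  - 8185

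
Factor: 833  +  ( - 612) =221 = 13^1*17^1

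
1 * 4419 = 4419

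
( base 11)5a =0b1000001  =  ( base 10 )65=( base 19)38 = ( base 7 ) 122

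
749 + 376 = 1125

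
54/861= 18/287 =0.06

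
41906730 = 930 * 45061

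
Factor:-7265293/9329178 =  - 2^( - 1)*3^(-1)*7^1*53^1 * 19583^1*1554863^(- 1 )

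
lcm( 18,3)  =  18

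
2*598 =1196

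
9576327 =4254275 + 5322052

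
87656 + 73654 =161310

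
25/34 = 25/34  =  0.74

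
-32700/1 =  - 32700  =  - 32700.00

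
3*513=1539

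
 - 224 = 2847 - 3071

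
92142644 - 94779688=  - 2637044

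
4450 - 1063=3387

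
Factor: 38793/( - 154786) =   -  201/802 = - 2^( - 1 )*3^1*67^1*401^ (-1 ) 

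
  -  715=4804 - 5519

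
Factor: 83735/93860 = 16747/18772 = 2^( - 2)*13^( - 1)*19^( - 2 )*16747^1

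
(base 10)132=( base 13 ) A2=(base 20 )6c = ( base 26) 52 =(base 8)204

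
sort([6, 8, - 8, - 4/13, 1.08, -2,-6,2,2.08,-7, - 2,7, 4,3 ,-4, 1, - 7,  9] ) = [ - 8, - 7,-7, - 6, - 4, - 2, - 2,  -  4/13 , 1 , 1.08,2,2.08 , 3,4,6 , 7,8,9]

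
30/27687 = 10/9229 =0.00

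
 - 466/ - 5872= 233/2936 = 0.08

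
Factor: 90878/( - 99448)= - 2^(  -  2)*31^( - 1 ) * 401^( - 1 )*45439^1 = -45439/49724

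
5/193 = 5/193 = 0.03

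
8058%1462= 748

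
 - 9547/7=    - 1364 + 1/7  =  -  1363.86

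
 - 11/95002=-11/95002  =  -  0.00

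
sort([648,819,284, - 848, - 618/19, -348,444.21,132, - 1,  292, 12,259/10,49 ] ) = [ - 848, - 348, - 618/19, - 1,12 , 259/10, 49, 132,284, 292,  444.21,648,819 ]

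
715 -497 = 218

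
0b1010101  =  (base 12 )71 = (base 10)85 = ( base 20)45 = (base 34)2H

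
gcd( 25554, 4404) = 6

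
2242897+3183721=5426618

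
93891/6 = 31297/2 = 15648.50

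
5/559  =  5/559= 0.01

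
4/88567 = 4/88567 = 0.00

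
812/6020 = 29/215 = 0.13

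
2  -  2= 0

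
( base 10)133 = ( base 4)2011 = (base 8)205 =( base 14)97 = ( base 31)49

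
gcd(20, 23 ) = 1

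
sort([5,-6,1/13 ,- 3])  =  [-6, - 3, 1/13, 5]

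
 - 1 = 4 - 5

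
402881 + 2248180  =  2651061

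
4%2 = 0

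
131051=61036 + 70015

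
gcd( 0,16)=16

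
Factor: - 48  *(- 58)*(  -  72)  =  -2^8*3^3 * 29^1  =  - 200448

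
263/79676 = 263/79676 = 0.00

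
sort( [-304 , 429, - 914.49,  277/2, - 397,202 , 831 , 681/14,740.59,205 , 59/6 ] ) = [ - 914.49 ,-397, - 304,  59/6,681/14,  277/2, 202,205 , 429, 740.59, 831 ] 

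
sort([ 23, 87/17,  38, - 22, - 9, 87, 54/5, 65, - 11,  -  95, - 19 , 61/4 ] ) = [ - 95,- 22, - 19, - 11,-9,  87/17, 54/5,61/4, 23,38, 65,  87 ]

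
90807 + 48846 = 139653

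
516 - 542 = - 26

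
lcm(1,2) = 2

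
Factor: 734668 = 2^2*11^1 * 59^1*283^1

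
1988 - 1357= 631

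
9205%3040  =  85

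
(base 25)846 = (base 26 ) 7EA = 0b1001111110010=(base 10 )5106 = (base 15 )17a6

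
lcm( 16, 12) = 48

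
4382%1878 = 626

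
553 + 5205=5758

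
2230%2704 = 2230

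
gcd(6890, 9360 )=130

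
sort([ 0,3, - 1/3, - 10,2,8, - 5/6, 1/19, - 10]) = [-10, - 10, - 5/6,-1/3,  0, 1/19,2,3 , 8]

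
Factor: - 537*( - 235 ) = 3^1 * 5^1 * 47^1* 179^1 = 126195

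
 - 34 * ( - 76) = 2584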